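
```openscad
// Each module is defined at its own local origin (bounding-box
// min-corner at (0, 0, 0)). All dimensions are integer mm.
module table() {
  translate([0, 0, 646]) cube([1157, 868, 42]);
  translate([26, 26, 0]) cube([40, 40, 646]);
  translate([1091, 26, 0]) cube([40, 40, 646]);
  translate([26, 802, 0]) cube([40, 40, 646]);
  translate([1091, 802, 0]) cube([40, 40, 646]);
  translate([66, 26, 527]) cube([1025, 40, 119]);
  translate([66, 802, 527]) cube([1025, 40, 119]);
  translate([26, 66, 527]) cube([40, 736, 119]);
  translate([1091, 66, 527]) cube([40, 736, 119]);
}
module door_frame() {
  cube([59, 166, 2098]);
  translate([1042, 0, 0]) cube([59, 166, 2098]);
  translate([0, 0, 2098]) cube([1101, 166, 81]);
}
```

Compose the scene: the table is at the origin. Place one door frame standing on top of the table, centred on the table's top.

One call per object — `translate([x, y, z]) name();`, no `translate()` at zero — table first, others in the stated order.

table();
translate([28, 351, 688]) door_frame();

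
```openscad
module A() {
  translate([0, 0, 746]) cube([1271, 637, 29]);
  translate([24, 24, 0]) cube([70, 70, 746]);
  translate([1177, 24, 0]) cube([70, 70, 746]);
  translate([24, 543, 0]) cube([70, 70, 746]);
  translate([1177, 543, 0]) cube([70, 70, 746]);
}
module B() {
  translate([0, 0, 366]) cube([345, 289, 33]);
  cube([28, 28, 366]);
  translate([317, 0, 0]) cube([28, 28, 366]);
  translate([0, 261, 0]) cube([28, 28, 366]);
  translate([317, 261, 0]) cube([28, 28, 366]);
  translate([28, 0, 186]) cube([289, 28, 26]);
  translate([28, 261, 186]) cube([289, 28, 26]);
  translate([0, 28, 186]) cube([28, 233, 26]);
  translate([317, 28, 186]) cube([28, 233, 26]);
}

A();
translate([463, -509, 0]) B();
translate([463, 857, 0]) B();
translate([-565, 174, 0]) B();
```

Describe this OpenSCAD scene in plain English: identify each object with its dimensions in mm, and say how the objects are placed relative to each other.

A is a table with a 1271×637 mm rectangular top, 29 mm thick, top surface at z = 775 mm, supported by four 70×70 mm square legs, each inset 24 mm from the nearest pair of top edges, running from the floor.

B is a four-legged stool. The seat is 345×289 mm, 33 mm thick, top at z = 399 mm. It stands on four square legs, each 28×28 mm in cross-section, from z = 0 to the seat underside, each flush with a corner of the seat. Four stretchers, 28 mm wide and 26 mm tall, connect adjacent legs with their undersides at z = 186 mm, each running between the inner faces of the legs it joins and aligned with the legs' outer faces on the other axis.

Three stools sit around the table at the −y, +y, −x sides.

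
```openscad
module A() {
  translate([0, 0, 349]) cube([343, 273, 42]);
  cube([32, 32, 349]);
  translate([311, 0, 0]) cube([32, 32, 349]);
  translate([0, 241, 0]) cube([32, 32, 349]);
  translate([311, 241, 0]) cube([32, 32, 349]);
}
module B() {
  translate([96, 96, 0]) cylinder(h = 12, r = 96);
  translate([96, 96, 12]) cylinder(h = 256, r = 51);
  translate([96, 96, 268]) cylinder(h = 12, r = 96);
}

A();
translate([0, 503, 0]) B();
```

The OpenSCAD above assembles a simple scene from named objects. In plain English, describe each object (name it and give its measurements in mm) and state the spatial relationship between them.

A is a simple wooden stool: a rectangular seat 343 mm (x) by 273 mm (y), 42 mm thick, top face at z = 391 mm, on four square legs, each 32×32 mm in cross-section. The legs rest on z = 0, each flush with a corner of the seat.

B is a spool: two coaxial disc flanges of radius 96 mm and thickness 12 mm, joined by a core cylinder of radius 51 mm and height 256 mm. The lower flange rests on z = 0 and the three cylinders share a vertical axis.

The spool is on the floor beside the stool on its +y side.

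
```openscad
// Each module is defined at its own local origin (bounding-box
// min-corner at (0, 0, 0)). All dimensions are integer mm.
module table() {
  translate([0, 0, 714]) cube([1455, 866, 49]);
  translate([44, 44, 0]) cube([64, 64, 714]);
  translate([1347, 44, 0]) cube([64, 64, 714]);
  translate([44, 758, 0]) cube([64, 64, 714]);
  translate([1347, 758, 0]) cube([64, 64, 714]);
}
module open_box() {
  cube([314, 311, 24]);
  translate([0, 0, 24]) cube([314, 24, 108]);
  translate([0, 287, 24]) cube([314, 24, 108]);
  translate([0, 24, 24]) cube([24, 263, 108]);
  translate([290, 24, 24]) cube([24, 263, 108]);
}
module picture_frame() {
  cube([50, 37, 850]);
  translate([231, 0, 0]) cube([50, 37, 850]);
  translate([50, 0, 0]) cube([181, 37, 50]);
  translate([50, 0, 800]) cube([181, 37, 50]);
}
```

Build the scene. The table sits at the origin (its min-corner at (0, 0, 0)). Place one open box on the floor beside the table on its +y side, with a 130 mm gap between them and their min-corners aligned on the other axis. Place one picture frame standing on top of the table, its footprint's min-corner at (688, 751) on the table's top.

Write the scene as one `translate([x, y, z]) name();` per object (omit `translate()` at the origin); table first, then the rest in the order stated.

table();
translate([0, 996, 0]) open_box();
translate([688, 751, 763]) picture_frame();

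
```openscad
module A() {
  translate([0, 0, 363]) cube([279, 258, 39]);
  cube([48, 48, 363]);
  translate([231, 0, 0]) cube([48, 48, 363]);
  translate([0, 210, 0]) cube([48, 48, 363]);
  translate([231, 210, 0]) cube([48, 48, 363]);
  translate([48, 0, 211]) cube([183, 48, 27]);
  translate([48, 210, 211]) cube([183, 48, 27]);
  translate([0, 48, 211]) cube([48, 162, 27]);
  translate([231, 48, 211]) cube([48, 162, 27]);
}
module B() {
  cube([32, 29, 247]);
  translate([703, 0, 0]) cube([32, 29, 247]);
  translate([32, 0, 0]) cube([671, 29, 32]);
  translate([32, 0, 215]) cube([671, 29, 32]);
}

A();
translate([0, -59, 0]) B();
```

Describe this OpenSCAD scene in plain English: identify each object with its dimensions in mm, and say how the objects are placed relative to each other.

A is a four-legged stool. The seat is a 279×258×39 mm slab whose top surface is at z = 402 mm; four square legs, each 48×48 mm in cross-section, run from the floor (z = 0) to the underside of the seat, each flush with a corner of the seat. Four stretchers, 48 mm wide and 27 mm tall, connect adjacent legs with their undersides at z = 211 mm, each running between the inner faces of the legs it joins and aligned with the legs' outer faces on the other axis.

B is a rectangular picture frame lying in the x–z plane (depth along y). The opening is 671 mm wide (x) by 183 mm tall (z), surrounded by a border 32 mm wide on all four sides. The frame is 29 mm deep and is made of two full-height vertical stiles with two horizontal rails fitted between them.

The picture frame is on the floor beside the stool on its −y side.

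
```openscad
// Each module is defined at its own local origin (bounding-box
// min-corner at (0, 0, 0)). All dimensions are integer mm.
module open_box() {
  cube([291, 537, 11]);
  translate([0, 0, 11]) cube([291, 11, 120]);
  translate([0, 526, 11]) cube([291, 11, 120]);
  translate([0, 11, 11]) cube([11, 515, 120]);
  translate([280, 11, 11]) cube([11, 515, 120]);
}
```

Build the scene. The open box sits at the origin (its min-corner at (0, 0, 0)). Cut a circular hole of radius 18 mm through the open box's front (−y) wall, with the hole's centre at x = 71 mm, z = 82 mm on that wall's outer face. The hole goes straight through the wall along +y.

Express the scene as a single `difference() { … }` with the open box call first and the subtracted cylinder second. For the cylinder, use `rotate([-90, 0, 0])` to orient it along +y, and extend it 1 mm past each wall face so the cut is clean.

difference() {
  open_box();
  translate([71, -1, 82]) rotate([-90, 0, 0]) cylinder(h = 13, r = 18);
}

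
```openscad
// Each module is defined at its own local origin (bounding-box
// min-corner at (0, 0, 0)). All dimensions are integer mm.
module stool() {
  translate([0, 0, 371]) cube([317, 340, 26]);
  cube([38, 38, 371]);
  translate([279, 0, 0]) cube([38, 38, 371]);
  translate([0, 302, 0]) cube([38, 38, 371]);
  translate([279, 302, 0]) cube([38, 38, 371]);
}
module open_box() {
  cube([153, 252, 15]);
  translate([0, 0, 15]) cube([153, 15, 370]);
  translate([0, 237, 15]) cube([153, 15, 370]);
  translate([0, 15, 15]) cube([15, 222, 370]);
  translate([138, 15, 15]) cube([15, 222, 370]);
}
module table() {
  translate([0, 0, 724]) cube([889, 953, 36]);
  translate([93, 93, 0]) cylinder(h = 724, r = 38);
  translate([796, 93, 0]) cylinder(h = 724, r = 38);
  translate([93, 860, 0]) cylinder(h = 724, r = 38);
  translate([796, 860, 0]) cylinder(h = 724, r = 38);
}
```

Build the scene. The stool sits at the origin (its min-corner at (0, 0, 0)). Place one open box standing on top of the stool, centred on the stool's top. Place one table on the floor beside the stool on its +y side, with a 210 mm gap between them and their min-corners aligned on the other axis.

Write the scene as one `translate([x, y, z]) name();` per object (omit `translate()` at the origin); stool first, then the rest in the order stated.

stool();
translate([82, 44, 397]) open_box();
translate([0, 550, 0]) table();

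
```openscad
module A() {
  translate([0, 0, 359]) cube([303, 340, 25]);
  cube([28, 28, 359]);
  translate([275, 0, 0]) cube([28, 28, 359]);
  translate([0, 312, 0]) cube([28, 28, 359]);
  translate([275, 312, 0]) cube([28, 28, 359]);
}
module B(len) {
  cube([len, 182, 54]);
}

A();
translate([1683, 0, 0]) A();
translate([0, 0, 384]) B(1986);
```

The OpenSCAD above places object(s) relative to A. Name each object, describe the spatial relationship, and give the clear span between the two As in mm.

Second stool starts at x = 1683; first ends at x = 303; clear span = 1683 − 303 = 1380 mm.

A is a stool. B is a beam. A beam spans the tops of two stools. The clear span between the two stools is 1380 mm.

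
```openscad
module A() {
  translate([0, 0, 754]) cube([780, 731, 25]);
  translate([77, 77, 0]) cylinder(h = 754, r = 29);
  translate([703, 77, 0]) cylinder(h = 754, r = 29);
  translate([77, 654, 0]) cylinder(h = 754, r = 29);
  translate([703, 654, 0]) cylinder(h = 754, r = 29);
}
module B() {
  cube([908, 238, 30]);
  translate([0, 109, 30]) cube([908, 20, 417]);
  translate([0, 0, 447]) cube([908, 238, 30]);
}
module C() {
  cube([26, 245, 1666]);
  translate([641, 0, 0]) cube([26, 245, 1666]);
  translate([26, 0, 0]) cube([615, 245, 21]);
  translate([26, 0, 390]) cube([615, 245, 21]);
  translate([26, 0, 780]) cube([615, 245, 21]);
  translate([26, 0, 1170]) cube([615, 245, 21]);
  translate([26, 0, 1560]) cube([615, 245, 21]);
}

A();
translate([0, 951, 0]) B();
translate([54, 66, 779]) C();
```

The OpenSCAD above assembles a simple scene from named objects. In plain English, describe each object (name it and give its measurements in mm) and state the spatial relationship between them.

A is a table: top 780 mm (x) × 731 mm (y), 25 mm thick, upper face at z = 779 mm, on four round legs of 58 mm diameter, each leg's bounding box inset 48 mm from the nearest pair of top edges, running from z = 0 to the bottom of the top.

B is an I-beam lying along x, 908 mm long. Overall section height 477 mm. Two flanges 238 mm wide (y) and 30 mm thick, one on the floor and one at the top; a web 20 mm thick runs between them, centred on the flange width.

C is a bookshelf 667 mm wide overall, 245 mm deep and 1666 mm tall. The two sides are 26 mm thick vertical panels. 5 horizontal shelves of 21 mm thickness span between the inner faces of the sides; the lowest shelf sits on the floor and shelves are stacked with a clear vertical gap of 369 mm between each pair.

The I-beam is on the floor beside the table on its +y side. The bookshelf is on top of the table.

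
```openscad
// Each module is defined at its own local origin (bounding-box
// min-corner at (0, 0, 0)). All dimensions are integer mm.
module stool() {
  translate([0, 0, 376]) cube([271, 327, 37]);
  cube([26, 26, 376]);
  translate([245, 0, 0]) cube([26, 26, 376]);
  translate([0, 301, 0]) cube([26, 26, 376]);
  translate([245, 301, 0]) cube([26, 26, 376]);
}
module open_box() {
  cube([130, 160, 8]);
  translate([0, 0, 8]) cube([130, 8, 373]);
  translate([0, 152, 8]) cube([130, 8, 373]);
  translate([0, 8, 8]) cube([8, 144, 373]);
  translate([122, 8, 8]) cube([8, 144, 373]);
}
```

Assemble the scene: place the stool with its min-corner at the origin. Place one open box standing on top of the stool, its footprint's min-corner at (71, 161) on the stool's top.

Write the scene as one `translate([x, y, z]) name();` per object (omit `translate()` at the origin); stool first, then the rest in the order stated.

stool();
translate([71, 161, 413]) open_box();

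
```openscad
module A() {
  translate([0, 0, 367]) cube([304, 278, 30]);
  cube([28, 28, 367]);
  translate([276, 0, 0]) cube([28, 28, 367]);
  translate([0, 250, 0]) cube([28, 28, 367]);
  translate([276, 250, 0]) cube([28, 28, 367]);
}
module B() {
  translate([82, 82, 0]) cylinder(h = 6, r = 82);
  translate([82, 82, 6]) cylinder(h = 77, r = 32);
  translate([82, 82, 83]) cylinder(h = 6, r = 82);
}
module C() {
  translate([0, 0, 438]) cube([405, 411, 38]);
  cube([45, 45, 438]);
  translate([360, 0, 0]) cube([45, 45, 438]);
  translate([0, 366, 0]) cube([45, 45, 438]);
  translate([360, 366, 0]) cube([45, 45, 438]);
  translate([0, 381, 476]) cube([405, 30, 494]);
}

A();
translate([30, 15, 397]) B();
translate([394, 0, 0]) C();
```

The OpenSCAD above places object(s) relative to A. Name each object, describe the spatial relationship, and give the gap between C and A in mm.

A is a stool. B is a spool. C is a chair. The spool is on top of the stool. The chair is on the floor beside the stool on its +x side. The gap between the chair and the stool is 90 mm.

The chair's nearest face is 90 mm from the stool's +x face.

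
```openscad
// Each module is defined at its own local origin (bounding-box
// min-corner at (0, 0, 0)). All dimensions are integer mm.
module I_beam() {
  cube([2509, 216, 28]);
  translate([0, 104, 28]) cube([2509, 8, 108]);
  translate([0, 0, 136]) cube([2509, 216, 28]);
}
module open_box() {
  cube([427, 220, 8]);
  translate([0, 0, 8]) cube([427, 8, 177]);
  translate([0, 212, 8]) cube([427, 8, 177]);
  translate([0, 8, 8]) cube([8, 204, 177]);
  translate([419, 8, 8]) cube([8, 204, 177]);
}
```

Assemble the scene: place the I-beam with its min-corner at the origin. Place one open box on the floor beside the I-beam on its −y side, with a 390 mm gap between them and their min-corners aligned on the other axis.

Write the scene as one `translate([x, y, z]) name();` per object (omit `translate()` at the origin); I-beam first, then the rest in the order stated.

I_beam();
translate([0, -610, 0]) open_box();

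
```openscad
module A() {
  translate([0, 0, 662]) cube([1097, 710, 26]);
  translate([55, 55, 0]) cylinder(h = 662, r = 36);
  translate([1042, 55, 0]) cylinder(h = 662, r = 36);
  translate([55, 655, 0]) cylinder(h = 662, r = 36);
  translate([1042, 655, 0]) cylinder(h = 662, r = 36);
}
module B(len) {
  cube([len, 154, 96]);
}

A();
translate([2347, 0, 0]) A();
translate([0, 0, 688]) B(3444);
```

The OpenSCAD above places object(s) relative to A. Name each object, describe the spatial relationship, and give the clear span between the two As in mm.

A is a table. B is a beam. A beam spans the tops of two tables. The clear span between the two tables is 1250 mm.

Second table starts at x = 2347; first ends at x = 1097; clear span = 2347 − 1097 = 1250 mm.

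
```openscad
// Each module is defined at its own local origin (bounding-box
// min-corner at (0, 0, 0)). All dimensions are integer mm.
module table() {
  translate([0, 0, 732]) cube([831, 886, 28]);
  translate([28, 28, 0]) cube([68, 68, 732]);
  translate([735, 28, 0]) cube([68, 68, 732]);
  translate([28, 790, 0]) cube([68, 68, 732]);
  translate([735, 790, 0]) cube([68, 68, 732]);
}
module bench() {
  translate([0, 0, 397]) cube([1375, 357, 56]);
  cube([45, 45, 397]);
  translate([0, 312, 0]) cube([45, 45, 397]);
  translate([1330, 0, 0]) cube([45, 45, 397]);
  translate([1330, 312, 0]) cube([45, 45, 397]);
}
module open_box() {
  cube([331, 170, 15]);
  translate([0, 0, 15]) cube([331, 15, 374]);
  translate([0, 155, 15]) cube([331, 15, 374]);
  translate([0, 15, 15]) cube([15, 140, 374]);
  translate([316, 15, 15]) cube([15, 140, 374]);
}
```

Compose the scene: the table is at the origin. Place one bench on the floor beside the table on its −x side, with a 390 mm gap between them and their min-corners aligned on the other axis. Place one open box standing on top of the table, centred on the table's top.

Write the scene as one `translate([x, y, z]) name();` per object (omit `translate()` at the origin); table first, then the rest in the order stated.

table();
translate([-1765, 0, 0]) bench();
translate([250, 358, 760]) open_box();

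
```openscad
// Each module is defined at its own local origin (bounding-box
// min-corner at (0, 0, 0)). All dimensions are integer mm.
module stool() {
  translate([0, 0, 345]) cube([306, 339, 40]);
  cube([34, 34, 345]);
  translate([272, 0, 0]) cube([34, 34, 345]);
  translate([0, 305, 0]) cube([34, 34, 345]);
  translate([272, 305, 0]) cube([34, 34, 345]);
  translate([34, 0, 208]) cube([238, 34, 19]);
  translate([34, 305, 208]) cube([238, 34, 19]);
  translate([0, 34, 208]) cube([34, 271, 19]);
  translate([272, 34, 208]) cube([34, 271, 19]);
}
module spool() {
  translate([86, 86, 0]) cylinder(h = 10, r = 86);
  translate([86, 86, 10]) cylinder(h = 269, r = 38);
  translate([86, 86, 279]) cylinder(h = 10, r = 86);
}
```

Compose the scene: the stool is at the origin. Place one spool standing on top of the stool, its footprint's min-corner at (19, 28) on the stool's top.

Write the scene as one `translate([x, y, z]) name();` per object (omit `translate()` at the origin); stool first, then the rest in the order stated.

stool();
translate([19, 28, 385]) spool();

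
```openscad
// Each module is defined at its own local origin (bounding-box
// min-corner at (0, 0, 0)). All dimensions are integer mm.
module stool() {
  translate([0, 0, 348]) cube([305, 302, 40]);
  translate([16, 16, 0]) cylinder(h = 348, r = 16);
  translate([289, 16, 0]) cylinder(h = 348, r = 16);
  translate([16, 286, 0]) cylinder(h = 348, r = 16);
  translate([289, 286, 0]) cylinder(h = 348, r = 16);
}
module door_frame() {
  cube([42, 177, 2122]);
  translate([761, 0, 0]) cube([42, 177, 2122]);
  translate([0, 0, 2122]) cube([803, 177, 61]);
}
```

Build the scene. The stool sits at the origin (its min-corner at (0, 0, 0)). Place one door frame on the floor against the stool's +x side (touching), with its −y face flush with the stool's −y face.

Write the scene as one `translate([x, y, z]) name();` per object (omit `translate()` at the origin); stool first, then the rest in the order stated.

stool();
translate([305, 0, 0]) door_frame();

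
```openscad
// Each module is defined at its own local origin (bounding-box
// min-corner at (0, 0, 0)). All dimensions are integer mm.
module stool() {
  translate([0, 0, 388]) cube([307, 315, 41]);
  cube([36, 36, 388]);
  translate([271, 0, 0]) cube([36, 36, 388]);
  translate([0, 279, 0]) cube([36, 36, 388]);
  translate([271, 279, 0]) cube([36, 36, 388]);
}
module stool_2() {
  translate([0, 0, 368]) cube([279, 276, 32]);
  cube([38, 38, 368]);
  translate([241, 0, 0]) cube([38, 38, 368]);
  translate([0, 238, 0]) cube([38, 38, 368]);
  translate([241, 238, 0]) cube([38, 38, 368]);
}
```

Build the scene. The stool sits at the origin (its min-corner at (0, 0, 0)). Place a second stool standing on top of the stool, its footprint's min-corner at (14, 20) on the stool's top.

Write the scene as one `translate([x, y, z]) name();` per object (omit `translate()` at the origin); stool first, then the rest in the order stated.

stool();
translate([14, 20, 429]) stool_2();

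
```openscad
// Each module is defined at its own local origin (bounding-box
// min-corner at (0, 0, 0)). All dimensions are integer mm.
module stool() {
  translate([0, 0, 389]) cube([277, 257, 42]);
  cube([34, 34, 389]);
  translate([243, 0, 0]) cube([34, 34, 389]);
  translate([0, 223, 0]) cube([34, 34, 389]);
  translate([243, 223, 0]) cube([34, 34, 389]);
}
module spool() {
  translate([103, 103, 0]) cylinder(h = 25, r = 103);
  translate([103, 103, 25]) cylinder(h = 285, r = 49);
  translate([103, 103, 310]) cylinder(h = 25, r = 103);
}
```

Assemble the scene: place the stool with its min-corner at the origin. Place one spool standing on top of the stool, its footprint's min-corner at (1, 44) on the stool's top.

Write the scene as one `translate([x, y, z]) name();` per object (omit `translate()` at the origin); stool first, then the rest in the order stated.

stool();
translate([1, 44, 431]) spool();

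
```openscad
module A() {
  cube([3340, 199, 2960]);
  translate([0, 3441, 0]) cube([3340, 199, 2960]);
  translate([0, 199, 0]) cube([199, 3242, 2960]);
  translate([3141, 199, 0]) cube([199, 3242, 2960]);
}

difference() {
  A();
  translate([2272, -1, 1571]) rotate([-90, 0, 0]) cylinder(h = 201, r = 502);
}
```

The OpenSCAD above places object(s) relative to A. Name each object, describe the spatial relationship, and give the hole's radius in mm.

The subtracted cylinder has r = 502 mm.

A is a house frame. The house frame has a circular hole through its front wall. The hole's radius is 502 mm.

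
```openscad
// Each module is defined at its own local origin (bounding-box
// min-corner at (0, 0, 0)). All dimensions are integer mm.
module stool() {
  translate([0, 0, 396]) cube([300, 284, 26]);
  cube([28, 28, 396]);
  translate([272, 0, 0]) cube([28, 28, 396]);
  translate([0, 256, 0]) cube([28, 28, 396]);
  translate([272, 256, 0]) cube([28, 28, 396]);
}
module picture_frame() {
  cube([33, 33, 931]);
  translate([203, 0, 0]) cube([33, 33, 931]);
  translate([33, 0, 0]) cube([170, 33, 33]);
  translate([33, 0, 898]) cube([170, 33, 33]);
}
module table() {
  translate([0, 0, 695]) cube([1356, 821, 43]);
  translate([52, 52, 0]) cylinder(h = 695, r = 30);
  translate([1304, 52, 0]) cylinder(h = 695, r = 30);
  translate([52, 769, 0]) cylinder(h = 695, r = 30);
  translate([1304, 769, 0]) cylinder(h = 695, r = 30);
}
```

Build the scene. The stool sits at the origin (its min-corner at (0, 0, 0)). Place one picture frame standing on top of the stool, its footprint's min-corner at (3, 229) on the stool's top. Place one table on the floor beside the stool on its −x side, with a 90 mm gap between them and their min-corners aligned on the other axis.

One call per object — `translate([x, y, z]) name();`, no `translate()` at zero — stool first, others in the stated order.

stool();
translate([3, 229, 422]) picture_frame();
translate([-1446, 0, 0]) table();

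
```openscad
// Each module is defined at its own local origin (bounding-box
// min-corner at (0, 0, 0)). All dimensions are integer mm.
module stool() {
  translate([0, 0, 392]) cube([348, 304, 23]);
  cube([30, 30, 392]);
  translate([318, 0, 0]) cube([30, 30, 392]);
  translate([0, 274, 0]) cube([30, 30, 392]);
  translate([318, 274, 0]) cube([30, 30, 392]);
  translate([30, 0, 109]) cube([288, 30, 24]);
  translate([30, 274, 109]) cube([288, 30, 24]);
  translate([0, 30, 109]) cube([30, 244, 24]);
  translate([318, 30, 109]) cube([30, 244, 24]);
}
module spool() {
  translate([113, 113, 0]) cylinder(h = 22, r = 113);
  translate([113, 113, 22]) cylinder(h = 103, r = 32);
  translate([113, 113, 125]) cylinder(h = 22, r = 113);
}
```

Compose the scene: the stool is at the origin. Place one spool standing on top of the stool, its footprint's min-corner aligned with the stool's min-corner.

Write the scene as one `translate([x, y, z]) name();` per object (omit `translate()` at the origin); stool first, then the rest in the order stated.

stool();
translate([0, 0, 415]) spool();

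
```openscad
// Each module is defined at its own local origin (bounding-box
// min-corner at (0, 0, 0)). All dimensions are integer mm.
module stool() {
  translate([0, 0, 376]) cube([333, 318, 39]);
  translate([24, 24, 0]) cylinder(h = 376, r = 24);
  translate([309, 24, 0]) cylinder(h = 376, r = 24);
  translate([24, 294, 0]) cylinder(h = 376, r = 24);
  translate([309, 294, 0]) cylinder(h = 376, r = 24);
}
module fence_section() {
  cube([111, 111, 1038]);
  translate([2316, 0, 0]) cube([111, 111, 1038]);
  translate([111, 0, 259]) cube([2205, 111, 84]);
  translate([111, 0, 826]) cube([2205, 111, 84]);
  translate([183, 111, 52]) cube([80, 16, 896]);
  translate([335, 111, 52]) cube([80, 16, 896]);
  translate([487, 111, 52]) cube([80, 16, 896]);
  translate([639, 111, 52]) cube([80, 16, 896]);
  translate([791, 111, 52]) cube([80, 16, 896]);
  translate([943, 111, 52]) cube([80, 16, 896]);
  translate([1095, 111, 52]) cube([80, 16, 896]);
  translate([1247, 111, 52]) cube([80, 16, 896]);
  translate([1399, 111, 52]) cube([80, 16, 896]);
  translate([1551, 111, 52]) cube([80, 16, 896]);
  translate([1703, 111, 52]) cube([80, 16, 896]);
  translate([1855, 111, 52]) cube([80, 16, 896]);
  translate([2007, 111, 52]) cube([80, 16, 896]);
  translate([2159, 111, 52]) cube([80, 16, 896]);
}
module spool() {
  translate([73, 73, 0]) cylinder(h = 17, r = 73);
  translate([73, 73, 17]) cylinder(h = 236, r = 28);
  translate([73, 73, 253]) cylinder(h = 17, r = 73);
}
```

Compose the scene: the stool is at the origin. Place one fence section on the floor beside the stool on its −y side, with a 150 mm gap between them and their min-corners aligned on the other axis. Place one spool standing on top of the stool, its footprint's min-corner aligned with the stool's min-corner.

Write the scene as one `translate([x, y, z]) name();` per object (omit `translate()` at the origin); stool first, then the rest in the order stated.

stool();
translate([0, -277, 0]) fence_section();
translate([0, 0, 415]) spool();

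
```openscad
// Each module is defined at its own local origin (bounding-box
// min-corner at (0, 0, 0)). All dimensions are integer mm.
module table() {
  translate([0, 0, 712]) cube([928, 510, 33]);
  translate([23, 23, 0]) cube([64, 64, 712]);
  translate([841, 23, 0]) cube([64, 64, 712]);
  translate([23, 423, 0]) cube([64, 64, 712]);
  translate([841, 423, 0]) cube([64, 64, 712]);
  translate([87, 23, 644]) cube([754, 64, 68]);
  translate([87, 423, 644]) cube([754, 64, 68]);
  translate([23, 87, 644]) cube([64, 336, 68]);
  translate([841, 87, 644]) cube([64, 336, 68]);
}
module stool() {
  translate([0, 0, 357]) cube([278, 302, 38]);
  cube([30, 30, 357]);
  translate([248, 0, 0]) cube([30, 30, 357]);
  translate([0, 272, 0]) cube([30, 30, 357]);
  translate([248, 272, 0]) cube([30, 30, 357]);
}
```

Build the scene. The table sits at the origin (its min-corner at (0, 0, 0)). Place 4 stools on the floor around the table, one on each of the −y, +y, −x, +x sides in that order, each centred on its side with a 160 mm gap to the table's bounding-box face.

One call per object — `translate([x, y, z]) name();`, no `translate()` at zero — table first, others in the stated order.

table();
translate([325, -462, 0]) stool();
translate([325, 670, 0]) stool();
translate([-438, 104, 0]) stool();
translate([1088, 104, 0]) stool();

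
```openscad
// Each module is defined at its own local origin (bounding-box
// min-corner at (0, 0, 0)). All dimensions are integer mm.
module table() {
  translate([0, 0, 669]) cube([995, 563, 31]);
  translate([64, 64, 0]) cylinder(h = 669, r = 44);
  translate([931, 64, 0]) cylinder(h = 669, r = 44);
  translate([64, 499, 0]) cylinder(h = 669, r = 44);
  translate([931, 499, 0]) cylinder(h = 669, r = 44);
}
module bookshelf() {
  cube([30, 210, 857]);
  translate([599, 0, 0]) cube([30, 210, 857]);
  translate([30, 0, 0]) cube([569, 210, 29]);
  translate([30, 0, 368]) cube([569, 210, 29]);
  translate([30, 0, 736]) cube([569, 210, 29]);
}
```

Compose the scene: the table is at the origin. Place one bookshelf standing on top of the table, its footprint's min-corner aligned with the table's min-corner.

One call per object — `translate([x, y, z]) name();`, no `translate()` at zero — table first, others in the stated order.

table();
translate([0, 0, 700]) bookshelf();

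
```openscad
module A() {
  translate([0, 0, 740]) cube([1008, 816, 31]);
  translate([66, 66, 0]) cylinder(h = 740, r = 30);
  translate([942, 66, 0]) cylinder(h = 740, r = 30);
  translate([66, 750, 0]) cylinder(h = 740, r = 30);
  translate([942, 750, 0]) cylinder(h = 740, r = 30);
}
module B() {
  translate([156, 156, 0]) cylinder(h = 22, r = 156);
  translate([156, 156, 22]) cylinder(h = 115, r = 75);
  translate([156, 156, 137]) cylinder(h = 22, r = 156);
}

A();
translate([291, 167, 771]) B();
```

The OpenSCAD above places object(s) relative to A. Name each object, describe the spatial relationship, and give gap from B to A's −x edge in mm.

A is a table. B is a spool. The spool is on top of the table. The gap from the spool to the table's −x edge is 291 mm.

The spool's min-x is at 291; the table's min-x is 0; gap = 291 mm.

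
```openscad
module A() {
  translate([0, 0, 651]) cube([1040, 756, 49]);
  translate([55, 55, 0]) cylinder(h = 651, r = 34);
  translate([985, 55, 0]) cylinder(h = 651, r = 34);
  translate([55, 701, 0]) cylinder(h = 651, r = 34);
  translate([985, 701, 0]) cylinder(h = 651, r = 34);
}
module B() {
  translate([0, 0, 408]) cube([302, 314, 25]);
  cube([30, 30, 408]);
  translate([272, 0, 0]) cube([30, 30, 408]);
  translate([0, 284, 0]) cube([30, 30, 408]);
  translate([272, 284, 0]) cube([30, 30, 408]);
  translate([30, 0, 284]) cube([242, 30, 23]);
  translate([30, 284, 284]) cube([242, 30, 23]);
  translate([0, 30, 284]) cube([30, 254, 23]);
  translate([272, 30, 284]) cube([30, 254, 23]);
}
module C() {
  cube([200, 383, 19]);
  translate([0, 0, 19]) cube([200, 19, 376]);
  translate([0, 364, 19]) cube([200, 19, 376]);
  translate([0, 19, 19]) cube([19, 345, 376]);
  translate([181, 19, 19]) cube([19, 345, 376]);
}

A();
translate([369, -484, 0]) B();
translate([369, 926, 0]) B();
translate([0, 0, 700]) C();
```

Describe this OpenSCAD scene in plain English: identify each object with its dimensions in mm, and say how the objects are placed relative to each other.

A is a table with a 1040×756 mm rectangular top, 49 mm thick, top surface at z = 700 mm, supported by four round legs of 68 mm diameter, each leg's bounding box inset 21 mm from the nearest pair of top edges, running from the floor.

B is a simple wooden stool: a rectangular seat 302 mm (x) by 314 mm (y), 25 mm thick, top face at z = 433 mm, on four square legs, each 30×30 mm in cross-section. The legs rest on z = 0, each flush with a corner of the seat. Four stretchers, 30 mm wide and 23 mm tall, connect adjacent legs with their undersides at z = 284 mm, each running between the inner faces of the legs it joins and aligned with the legs' outer faces on the other axis.

C is an open storage box with external size 200×383×395 mm and wall thickness 19 mm (the base is also 19 mm thick). The base covers the whole footprint; the four walls stand on the base, with the y-facing walls full-width and the x-facing walls fitting between their inner faces.

Two stools sit around the table at the −y, +y sides. The open box is on top of the table.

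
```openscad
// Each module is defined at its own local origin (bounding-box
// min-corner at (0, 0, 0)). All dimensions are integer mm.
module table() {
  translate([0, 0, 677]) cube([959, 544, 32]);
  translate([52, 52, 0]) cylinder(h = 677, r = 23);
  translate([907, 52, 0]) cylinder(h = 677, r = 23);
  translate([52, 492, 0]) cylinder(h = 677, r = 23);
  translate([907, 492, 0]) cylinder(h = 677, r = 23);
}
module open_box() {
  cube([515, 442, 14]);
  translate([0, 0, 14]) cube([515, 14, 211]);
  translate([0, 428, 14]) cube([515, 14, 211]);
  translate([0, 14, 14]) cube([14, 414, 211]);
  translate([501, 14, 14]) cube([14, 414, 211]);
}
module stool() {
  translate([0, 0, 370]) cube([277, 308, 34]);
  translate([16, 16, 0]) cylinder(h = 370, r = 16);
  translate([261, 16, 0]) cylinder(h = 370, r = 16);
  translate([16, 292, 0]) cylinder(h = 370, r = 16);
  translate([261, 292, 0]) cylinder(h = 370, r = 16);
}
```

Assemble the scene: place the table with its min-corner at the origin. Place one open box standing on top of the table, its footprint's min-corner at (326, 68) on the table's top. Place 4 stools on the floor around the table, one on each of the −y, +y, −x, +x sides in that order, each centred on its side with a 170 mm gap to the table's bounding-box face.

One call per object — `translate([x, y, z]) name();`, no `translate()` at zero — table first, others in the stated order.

table();
translate([326, 68, 709]) open_box();
translate([341, -478, 0]) stool();
translate([341, 714, 0]) stool();
translate([-447, 118, 0]) stool();
translate([1129, 118, 0]) stool();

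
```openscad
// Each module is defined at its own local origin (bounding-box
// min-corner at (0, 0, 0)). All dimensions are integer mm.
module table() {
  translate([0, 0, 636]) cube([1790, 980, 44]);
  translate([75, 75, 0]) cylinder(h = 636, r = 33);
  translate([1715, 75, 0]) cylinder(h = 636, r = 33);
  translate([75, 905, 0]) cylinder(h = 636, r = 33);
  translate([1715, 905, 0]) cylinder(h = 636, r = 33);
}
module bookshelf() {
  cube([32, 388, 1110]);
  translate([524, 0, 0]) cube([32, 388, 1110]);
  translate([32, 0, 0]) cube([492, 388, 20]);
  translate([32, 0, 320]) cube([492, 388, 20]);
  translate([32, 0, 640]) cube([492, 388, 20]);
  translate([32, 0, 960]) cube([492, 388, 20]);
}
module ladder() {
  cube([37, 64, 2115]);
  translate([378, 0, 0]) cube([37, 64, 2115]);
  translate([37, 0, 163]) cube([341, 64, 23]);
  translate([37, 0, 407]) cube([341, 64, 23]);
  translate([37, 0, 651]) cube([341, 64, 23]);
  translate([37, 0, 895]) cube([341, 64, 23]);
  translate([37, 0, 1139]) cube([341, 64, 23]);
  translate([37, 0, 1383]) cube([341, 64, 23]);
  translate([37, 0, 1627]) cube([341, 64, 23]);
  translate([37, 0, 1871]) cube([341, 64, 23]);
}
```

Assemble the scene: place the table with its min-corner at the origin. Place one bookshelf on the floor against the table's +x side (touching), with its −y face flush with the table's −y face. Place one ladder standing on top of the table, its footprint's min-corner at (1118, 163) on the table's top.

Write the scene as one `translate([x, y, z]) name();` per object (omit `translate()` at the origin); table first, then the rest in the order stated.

table();
translate([1790, 0, 0]) bookshelf();
translate([1118, 163, 680]) ladder();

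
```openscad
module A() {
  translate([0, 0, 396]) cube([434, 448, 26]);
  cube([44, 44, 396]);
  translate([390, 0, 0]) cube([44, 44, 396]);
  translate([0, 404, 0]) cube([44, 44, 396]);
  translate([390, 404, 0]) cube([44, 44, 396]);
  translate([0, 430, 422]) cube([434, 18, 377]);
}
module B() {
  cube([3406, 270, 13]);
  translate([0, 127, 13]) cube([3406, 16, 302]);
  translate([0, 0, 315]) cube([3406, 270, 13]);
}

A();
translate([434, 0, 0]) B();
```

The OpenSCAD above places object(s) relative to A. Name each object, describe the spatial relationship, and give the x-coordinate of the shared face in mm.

A is a chair. B is an I-beam. The I-beam is against the chair's +x side, with their −y faces flush. The x-coordinate of the shared face is 434 mm.

The chair's +x face and the I-beam's −x face are both at x = 434 mm.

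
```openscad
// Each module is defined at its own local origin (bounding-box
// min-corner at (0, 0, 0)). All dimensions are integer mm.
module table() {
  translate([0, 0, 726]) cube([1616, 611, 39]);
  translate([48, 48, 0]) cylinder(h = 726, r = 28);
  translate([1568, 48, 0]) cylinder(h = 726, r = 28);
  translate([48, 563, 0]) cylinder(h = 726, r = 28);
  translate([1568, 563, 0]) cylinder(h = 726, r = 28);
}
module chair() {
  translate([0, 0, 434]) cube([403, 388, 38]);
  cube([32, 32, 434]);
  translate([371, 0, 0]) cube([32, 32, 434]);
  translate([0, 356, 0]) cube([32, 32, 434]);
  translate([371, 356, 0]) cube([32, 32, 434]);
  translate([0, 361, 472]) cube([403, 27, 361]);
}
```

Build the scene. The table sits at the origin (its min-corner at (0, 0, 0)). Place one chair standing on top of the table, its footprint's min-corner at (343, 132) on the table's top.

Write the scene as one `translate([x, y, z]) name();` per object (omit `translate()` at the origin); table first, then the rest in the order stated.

table();
translate([343, 132, 765]) chair();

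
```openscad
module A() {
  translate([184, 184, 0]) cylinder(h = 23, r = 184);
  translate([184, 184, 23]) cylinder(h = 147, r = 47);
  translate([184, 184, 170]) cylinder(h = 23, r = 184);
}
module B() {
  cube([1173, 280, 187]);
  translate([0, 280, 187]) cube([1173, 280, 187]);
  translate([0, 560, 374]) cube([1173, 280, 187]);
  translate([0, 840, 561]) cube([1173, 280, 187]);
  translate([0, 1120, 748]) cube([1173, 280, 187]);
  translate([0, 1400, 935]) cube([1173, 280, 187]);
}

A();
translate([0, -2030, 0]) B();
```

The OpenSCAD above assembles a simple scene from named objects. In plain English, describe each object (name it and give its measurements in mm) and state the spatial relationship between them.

A is a spool: two coaxial disc flanges of radius 184 mm and thickness 23 mm, joined by a core cylinder of radius 47 mm and height 147 mm. The lower flange rests on z = 0 and the three cylinders share a vertical axis.

B is a run of 6 identical solid stair steps. Each tread is 1173×280 mm and each step block is 187 mm high. Step 1 rests on the floor; step k is offset from step 1 by (k−1)×280 mm in y and (k−1)×187 mm in z.

The staircase is on the floor beside the spool on its −y side.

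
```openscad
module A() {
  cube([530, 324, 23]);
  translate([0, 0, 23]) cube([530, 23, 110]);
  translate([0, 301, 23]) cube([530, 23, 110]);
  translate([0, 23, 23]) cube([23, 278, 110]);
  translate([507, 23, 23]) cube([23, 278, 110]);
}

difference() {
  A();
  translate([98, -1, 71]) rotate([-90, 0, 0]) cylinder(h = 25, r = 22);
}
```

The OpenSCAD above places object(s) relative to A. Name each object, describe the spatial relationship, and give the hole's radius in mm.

A is an open box. The open box has a circular hole through its front wall. The hole's radius is 22 mm.

The subtracted cylinder has r = 22 mm.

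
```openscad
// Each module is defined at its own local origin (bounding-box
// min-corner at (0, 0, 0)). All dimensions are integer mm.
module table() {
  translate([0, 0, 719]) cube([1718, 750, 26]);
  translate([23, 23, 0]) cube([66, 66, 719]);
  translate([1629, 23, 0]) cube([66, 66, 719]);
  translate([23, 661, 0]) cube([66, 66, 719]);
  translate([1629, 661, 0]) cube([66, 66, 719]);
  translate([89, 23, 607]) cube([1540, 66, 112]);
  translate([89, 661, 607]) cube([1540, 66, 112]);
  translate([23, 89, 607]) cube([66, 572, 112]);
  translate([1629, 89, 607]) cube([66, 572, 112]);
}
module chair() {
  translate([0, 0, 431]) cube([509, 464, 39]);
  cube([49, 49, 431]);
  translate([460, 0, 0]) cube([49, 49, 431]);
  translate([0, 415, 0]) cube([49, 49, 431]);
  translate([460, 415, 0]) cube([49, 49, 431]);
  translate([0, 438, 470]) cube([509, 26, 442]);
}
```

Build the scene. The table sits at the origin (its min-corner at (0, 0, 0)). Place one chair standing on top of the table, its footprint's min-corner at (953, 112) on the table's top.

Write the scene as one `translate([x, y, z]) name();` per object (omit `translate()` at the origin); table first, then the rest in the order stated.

table();
translate([953, 112, 745]) chair();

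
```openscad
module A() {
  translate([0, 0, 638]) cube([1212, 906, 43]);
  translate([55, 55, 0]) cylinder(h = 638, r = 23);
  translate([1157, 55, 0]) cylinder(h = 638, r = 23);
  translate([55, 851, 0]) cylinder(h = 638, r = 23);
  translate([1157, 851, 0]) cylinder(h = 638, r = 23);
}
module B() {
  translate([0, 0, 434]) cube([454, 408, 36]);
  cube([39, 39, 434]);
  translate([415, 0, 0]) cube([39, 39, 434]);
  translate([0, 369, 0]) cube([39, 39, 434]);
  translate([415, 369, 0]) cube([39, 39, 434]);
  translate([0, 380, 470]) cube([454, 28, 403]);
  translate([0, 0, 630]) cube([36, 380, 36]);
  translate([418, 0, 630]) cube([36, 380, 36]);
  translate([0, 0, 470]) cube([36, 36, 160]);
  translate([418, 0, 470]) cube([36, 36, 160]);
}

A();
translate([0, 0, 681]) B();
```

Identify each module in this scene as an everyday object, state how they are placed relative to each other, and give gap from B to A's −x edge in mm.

The chair's min-x is at 0; the table's min-x is 0; gap = 0 mm.

A is a table. B is a chair. The chair is on top of the table. The gap from the chair to the table's −x edge is 0 mm.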